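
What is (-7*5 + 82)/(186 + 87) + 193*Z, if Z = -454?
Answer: -23920759/273 ≈ -87622.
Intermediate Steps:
(-7*5 + 82)/(186 + 87) + 193*Z = (-7*5 + 82)/(186 + 87) + 193*(-454) = (-35 + 82)/273 - 87622 = 47*(1/273) - 87622 = 47/273 - 87622 = -23920759/273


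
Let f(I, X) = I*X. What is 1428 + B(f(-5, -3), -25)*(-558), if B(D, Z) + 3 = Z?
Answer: 17052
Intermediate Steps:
B(D, Z) = -3 + Z
1428 + B(f(-5, -3), -25)*(-558) = 1428 + (-3 - 25)*(-558) = 1428 - 28*(-558) = 1428 + 15624 = 17052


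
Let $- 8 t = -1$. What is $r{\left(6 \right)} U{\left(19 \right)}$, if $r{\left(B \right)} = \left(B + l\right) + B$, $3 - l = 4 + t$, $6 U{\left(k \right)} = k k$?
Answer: $\frac{10469}{16} \approx 654.31$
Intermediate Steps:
$t = \frac{1}{8}$ ($t = \left(- \frac{1}{8}\right) \left(-1\right) = \frac{1}{8} \approx 0.125$)
$U{\left(k \right)} = \frac{k^{2}}{6}$ ($U{\left(k \right)} = \frac{k k}{6} = \frac{k^{2}}{6}$)
$l = - \frac{9}{8}$ ($l = 3 - \left(4 + \frac{1}{8}\right) = 3 - \frac{33}{8} = - \frac{9}{8} \approx -1.125$)
$r{\left(B \right)} = - \frac{9}{8} + 2 B$ ($r{\left(B \right)} = \left(B - \frac{9}{8}\right) + B = \left(- \frac{9}{8} + B\right) + B = - \frac{9}{8} + 2 B$)
$r{\left(6 \right)} U{\left(19 \right)} = \left(- \frac{9}{8} + 2 \cdot 6\right) \frac{19^{2}}{6} = \left(- \frac{9}{8} + 12\right) \frac{1}{6} \cdot 361 = \frac{87}{8} \cdot \frac{361}{6} = \frac{10469}{16}$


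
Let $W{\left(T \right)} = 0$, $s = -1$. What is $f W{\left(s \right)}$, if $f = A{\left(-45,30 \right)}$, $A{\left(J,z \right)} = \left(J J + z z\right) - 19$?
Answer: $0$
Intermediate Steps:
$A{\left(J,z \right)} = -19 + J^{2} + z^{2}$ ($A{\left(J,z \right)} = \left(J^{2} + z^{2}\right) - 19 = -19 + J^{2} + z^{2}$)
$f = 2906$ ($f = -19 + \left(-45\right)^{2} + 30^{2} = -19 + 2025 + 900 = 2906$)
$f W{\left(s \right)} = 2906 \cdot 0 = 0$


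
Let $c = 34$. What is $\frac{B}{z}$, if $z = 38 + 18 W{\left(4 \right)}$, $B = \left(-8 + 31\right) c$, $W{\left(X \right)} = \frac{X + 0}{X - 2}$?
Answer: $\frac{391}{37} \approx 10.568$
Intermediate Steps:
$W{\left(X \right)} = \frac{X}{-2 + X}$
$B = 782$ ($B = \left(-8 + 31\right) 34 = 23 \cdot 34 = 782$)
$z = 74$ ($z = 38 + 18 \frac{4}{-2 + 4} = 38 + 18 \cdot \frac{4}{2} = 38 + 18 \cdot 4 \cdot \frac{1}{2} = 38 + 18 \cdot 2 = 38 + 36 = 74$)
$\frac{B}{z} = \frac{782}{74} = 782 \cdot \frac{1}{74} = \frac{391}{37}$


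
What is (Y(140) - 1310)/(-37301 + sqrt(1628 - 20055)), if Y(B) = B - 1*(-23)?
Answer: 42784247/1391383028 + 1147*I*sqrt(18427)/1391383028 ≈ 0.030749 + 0.0001119*I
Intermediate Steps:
Y(B) = 23 + B (Y(B) = B + 23 = 23 + B)
(Y(140) - 1310)/(-37301 + sqrt(1628 - 20055)) = ((23 + 140) - 1310)/(-37301 + sqrt(1628 - 20055)) = (163 - 1310)/(-37301 + sqrt(-18427)) = -1147/(-37301 + I*sqrt(18427))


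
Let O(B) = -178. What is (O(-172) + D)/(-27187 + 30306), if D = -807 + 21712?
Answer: 20727/3119 ≈ 6.6454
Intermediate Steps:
D = 20905
(O(-172) + D)/(-27187 + 30306) = (-178 + 20905)/(-27187 + 30306) = 20727/3119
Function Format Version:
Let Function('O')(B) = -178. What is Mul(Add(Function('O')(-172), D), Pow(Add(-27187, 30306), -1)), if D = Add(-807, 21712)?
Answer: Rational(20727, 3119) ≈ 6.6454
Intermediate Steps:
D = 20905
Mul(Add(Function('O')(-172), D), Pow(Add(-27187, 30306), -1)) = Mul(Add(-178, 20905), Pow(Add(-27187, 30306), -1)) = Mul(20727, Pow(3119, -1)) = Mul(20727, Rational(1, 3119)) = Rational(20727, 3119)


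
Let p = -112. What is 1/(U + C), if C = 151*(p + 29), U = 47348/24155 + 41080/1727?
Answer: -41715685/521748622709 ≈ -7.9954e-5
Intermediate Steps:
U = 1074057396/41715685 (U = 47348*(1/24155) + 41080*(1/1727) = 47348/24155 + 41080/1727 = 1074057396/41715685 ≈ 25.747)
C = -12533 (C = 151*(-112 + 29) = 151*(-83) = -12533)
1/(U + C) = 1/(1074057396/41715685 - 12533) = 1/(-521748622709/41715685) = -41715685/521748622709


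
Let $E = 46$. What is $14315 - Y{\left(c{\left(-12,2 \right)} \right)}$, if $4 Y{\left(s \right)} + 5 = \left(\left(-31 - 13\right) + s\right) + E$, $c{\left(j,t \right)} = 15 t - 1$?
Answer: $\frac{28617}{2} \approx 14309.0$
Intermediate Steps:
$c{\left(j,t \right)} = -1 + 15 t$
$Y{\left(s \right)} = - \frac{3}{4} + \frac{s}{4}$ ($Y{\left(s \right)} = - \frac{5}{4} + \frac{\left(\left(-31 - 13\right) + s\right) + 46}{4} = - \frac{5}{4} + \frac{\left(-44 + s\right) + 46}{4} = - \frac{5}{4} + \frac{2 + s}{4} = - \frac{5}{4} + \left(\frac{1}{2} + \frac{s}{4}\right) = - \frac{3}{4} + \frac{s}{4}$)
$14315 - Y{\left(c{\left(-12,2 \right)} \right)} = 14315 - \left(- \frac{3}{4} + \frac{-1 + 15 \cdot 2}{4}\right) = 14315 - \left(- \frac{3}{4} + \frac{-1 + 30}{4}\right) = 14315 - \left(- \frac{3}{4} + \frac{1}{4} \cdot 29\right) = 14315 - \left(- \frac{3}{4} + \frac{29}{4}\right) = 14315 - \frac{13}{2} = \frac{28617}{2}$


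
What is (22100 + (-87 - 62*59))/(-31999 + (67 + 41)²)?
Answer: -3671/4067 ≈ -0.90263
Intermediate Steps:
(22100 + (-87 - 62*59))/(-31999 + (67 + 41)²) = (22100 + (-87 - 3658))/(-31999 + 108²) = (22100 - 3745)/(-31999 + 11664) = 18355/(-20335) = 18355*(-1/20335) = -3671/4067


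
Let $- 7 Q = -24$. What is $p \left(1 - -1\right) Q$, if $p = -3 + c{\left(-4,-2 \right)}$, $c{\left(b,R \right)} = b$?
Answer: $-48$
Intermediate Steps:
$Q = \frac{24}{7}$ ($Q = \left(- \frac{1}{7}\right) \left(-24\right) = \frac{24}{7} \approx 3.4286$)
$p = -7$ ($p = -3 - 4 = -7$)
$p \left(1 - -1\right) Q = - 7 \left(1 - -1\right) \frac{24}{7} = - 7 \left(1 + 1\right) \frac{24}{7} = \left(-7\right) 2 \cdot \frac{24}{7} = \left(-14\right) \frac{24}{7} = -48$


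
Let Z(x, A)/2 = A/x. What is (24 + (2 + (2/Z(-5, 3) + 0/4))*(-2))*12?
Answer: 280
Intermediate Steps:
Z(x, A) = 2*A/x (Z(x, A) = 2*(A/x) = 2*A/x)
(24 + (2 + (2/Z(-5, 3) + 0/4))*(-2))*12 = (24 + (2 + (2/((2*3/(-5))) + 0/4))*(-2))*12 = (24 + (2 + (2/((2*3*(-1/5))) + 0*(1/4)))*(-2))*12 = (24 + (2 + (2/(-6/5) + 0))*(-2))*12 = (24 + (2 + (2*(-5/6) + 0))*(-2))*12 = (24 + (2 + (-5/3 + 0))*(-2))*12 = (24 + (2 - 5/3)*(-2))*12 = (24 + (1/3)*(-2))*12 = (24 - 2/3)*12 = (70/3)*12 = 280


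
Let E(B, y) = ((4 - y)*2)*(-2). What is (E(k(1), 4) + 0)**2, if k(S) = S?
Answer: 0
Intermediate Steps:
E(B, y) = -16 + 4*y (E(B, y) = (8 - 2*y)*(-2) = -16 + 4*y)
(E(k(1), 4) + 0)**2 = ((-16 + 4*4) + 0)**2 = ((-16 + 16) + 0)**2 = (0 + 0)**2 = 0**2 = 0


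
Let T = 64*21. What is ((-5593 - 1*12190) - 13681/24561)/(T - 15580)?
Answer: 109195486/87412599 ≈ 1.2492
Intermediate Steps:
T = 1344
((-5593 - 1*12190) - 13681/24561)/(T - 15580) = ((-5593 - 1*12190) - 13681/24561)/(1344 - 15580) = ((-5593 - 12190) - 13681*1/24561)/(-14236) = (-17783 - 13681/24561)*(-1/14236) = -436781944/24561*(-1/14236) = 109195486/87412599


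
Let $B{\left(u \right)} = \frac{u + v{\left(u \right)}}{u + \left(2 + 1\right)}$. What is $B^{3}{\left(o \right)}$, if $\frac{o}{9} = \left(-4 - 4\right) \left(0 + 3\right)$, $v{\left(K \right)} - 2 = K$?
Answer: $\frac{79507000}{9663597} \approx 8.2275$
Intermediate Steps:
$v{\left(K \right)} = 2 + K$
$o = -216$ ($o = 9 \left(-4 - 4\right) \left(0 + 3\right) = 9 \left(\left(-8\right) 3\right) = 9 \left(-24\right) = -216$)
$B{\left(u \right)} = \frac{2 + 2 u}{3 + u}$ ($B{\left(u \right)} = \frac{u + \left(2 + u\right)}{u + \left(2 + 1\right)} = \frac{2 + 2 u}{u + 3} = \frac{2 + 2 u}{3 + u}$)
$B^{3}{\left(o \right)} = \left(\frac{2 \left(1 - 216\right)}{3 - 216}\right)^{3} = \left(2 \frac{1}{-213} \left(-215\right)\right)^{3} = \left(2 \left(- \frac{1}{213}\right) \left(-215\right)\right)^{3} = \left(\frac{430}{213}\right)^{3} = \frac{79507000}{9663597}$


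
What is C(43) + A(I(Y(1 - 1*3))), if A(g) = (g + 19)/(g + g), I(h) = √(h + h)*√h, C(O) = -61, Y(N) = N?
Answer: -121/2 - 19*√2/8 ≈ -63.859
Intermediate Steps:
I(h) = h*√2 (I(h) = √(2*h)*√h = (√2*√h)*√h = h*√2)
A(g) = (19 + g)/(2*g) (A(g) = (19 + g)/((2*g)) = (19 + g)*(1/(2*g)) = (19 + g)/(2*g))
C(43) + A(I(Y(1 - 1*3))) = -61 + (19 + (1 - 1*3)*√2)/(2*(((1 - 1*3)*√2))) = -61 + (19 + (1 - 3)*√2)/(2*(((1 - 3)*√2))) = -61 + (19 - 2*√2)/(2*((-2*√2))) = -61 + (-√2/4)*(19 - 2*√2)/2 = -61 - √2*(19 - 2*√2)/8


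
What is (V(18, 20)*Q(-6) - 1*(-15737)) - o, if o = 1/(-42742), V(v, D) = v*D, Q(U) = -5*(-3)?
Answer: 903437655/42742 ≈ 21137.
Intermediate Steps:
Q(U) = 15
V(v, D) = D*v
o = -1/42742 ≈ -2.3396e-5
(V(18, 20)*Q(-6) - 1*(-15737)) - o = ((20*18)*15 - 1*(-15737)) - 1*(-1/42742) = (360*15 + 15737) + 1/42742 = (5400 + 15737) + 1/42742 = 21137 + 1/42742 = 903437655/42742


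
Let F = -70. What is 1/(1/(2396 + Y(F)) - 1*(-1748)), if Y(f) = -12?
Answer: 2384/4167233 ≈ 0.00057208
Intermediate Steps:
1/(1/(2396 + Y(F)) - 1*(-1748)) = 1/(1/(2396 - 12) - 1*(-1748)) = 1/(1/2384 + 1748) = 1/(4167233/2384) = 2384/4167233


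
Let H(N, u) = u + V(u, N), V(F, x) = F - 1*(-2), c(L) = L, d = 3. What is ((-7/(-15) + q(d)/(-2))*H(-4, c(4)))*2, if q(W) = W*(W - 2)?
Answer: -62/3 ≈ -20.667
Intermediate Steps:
q(W) = W*(-2 + W)
V(F, x) = 2 + F (V(F, x) = F + 2 = 2 + F)
H(N, u) = 2 + 2*u (H(N, u) = u + (2 + u) = 2 + 2*u)
((-7/(-15) + q(d)/(-2))*H(-4, c(4)))*2 = ((-7/(-15) + (3*(-2 + 3))/(-2))*(2 + 2*4))*2 = ((-7*(-1/15) + (3*1)*(-1/2))*(2 + 8))*2 = ((7/15 + 3*(-1/2))*10)*2 = ((7/15 - 3/2)*10)*2 = -31/30*10*2 = -31/3*2 = -62/3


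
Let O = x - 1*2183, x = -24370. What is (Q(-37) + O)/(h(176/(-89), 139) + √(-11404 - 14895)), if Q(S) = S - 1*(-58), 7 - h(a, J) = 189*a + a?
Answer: -20108649231/342150587 + 893179881*I*√91/342150587 ≈ -58.771 + 24.902*I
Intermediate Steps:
h(a, J) = 7 - 190*a (h(a, J) = 7 - (189*a + a) = 7 - 190*a)
O = -26553 (O = -24370 - 1*2183 = -24370 - 2183 = -26553)
Q(S) = 58 + S (Q(S) = S + 58 = 58 + S)
(Q(-37) + O)/(h(176/(-89), 139) + √(-11404 - 14895)) = ((58 - 37) - 26553)/((7 - 33440/(-89)) + √(-11404 - 14895)) = (21 - 26553)/((7 - 33440*(-1)/89) + √(-26299)) = -26532/((7 - 190*(-176/89)) + 17*I*√91) = -26532/((7 + 33440/89) + 17*I*√91) = -26532/(34063/89 + 17*I*√91)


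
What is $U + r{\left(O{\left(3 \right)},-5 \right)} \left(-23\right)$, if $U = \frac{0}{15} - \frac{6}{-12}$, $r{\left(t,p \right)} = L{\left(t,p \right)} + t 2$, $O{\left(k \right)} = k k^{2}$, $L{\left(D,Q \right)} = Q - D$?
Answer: $- \frac{1011}{2} \approx -505.5$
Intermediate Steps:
$O{\left(k \right)} = k^{3}$
$r{\left(t,p \right)} = p + t$ ($r{\left(t,p \right)} = \left(p - t\right) + t 2 = \left(p - t\right) + 2 t = p + t$)
$U = \frac{1}{2}$ ($U = 0 \cdot \frac{1}{15} - - \frac{1}{2} = 0 + \frac{1}{2} = \frac{1}{2} \approx 0.5$)
$U + r{\left(O{\left(3 \right)},-5 \right)} \left(-23\right) = \frac{1}{2} + \left(-5 + 3^{3}\right) \left(-23\right) = \frac{1}{2} + \left(-5 + 27\right) \left(-23\right) = \frac{1}{2} + 22 \left(-23\right) = \frac{1}{2} - 506 = - \frac{1011}{2}$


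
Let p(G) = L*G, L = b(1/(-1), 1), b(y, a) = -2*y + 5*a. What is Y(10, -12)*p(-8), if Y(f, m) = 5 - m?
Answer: -952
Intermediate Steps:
L = 7 (L = -2/(-1) + 5*1 = -2*(-1) + 5 = 2 + 5 = 7)
p(G) = 7*G
Y(10, -12)*p(-8) = (5 - 1*(-12))*(7*(-8)) = (5 + 12)*(-56) = 17*(-56) = -952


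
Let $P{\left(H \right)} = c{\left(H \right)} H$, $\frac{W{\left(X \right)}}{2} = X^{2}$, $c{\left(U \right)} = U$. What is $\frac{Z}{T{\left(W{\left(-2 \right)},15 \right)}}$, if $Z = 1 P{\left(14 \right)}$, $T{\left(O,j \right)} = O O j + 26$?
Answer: $\frac{98}{493} \approx 0.19878$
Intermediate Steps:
$W{\left(X \right)} = 2 X^{2}$
$P{\left(H \right)} = H^{2}$ ($P{\left(H \right)} = H H = H^{2}$)
$T{\left(O,j \right)} = 26 + j O^{2}$ ($T{\left(O,j \right)} = O^{2} j + 26 = j O^{2} + 26 = 26 + j O^{2}$)
$Z = 196$ ($Z = 1 \cdot 14^{2} = 1 \cdot 196 = 196$)
$\frac{Z}{T{\left(W{\left(-2 \right)},15 \right)}} = \frac{196}{26 + 15 \left(2 \left(-2\right)^{2}\right)^{2}} = \frac{196}{26 + 15 \left(2 \cdot 4\right)^{2}} = \frac{196}{26 + 15 \cdot 8^{2}} = \frac{196}{26 + 15 \cdot 64} = \frac{196}{26 + 960} = \frac{196}{986} = 196 \cdot \frac{1}{986} = \frac{98}{493}$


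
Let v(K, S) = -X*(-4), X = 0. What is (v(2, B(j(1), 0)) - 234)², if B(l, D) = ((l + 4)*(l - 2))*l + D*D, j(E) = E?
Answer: 54756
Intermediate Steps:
B(l, D) = D² + l*(-2 + l)*(4 + l) (B(l, D) = ((4 + l)*(-2 + l))*l + D² = ((-2 + l)*(4 + l))*l + D² = l*(-2 + l)*(4 + l) + D² = D² + l*(-2 + l)*(4 + l))
v(K, S) = 0 (v(K, S) = -0*(-4) = -1*0 = 0)
(v(2, B(j(1), 0)) - 234)² = (0 - 234)² = (-234)² = 54756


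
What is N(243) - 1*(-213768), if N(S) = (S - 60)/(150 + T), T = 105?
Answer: 18170341/85 ≈ 2.1377e+5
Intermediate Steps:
N(S) = -4/17 + S/255 (N(S) = (S - 60)/(150 + 105) = (-60 + S)/255 = (-60 + S)*(1/255) = -4/17 + S/255)
N(243) - 1*(-213768) = (-4/17 + (1/255)*243) - 1*(-213768) = (-4/17 + 81/85) + 213768 = 61/85 + 213768 = 18170341/85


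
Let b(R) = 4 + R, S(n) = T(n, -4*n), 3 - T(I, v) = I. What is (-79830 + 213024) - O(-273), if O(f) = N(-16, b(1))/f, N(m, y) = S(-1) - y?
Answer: 36361961/273 ≈ 1.3319e+5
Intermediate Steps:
T(I, v) = 3 - I
S(n) = 3 - n
N(m, y) = 4 - y (N(m, y) = (3 - 1*(-1)) - y = (3 + 1) - y = 4 - y)
O(f) = -1/f (O(f) = (4 - (4 + 1))/f = (4 - 1*5)/f = (4 - 5)/f = -1/f)
(-79830 + 213024) - O(-273) = (-79830 + 213024) - (-1)/(-273) = 133194 - (-1)*(-1)/273 = 133194 - 1*1/273 = 133194 - 1/273 = 36361961/273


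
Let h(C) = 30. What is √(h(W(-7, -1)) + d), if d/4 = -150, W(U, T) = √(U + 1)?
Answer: I*√570 ≈ 23.875*I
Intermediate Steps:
W(U, T) = √(1 + U)
d = -600 (d = 4*(-150) = -600)
√(h(W(-7, -1)) + d) = √(30 - 600) = √(-570) = I*√570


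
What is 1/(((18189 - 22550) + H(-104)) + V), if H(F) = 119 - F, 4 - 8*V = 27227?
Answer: -8/60327 ≈ -0.00013261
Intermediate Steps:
V = -27223/8 (V = 1/2 - 1/8*27227 = 1/2 - 27227/8 = -27223/8 ≈ -3402.9)
1/(((18189 - 22550) + H(-104)) + V) = 1/(((18189 - 22550) + (119 - 1*(-104))) - 27223/8) = 1/((-4361 + (119 + 104)) - 27223/8) = 1/((-4361 + 223) - 27223/8) = 1/(-4138 - 27223/8) = 1/(-60327/8) = -8/60327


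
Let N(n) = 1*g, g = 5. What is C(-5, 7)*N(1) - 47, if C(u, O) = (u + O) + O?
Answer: -2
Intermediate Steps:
C(u, O) = u + 2*O (C(u, O) = (O + u) + O = u + 2*O)
N(n) = 5 (N(n) = 1*5 = 5)
C(-5, 7)*N(1) - 47 = (-5 + 2*7)*5 - 47 = (-5 + 14)*5 - 47 = 9*5 - 47 = 45 - 47 = -2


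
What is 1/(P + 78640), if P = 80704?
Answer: 1/159344 ≈ 6.2757e-6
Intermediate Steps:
1/(P + 78640) = 1/(80704 + 78640) = 1/159344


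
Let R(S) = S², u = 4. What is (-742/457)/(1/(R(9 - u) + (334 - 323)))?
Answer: -26712/457 ≈ -58.451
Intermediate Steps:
(-742/457)/(1/(R(9 - u) + (334 - 323))) = (-742/457)/(1/((9 - 1*4)² + (334 - 323))) = (-742*1/457)/(1/((9 - 4)² + 11)) = -742/(457*(1/(5² + 11))) = -742/(457*(1/(25 + 11))) = -742/(457*(1/36)) = -742/(457*1/36) = -742/457*36 = -26712/457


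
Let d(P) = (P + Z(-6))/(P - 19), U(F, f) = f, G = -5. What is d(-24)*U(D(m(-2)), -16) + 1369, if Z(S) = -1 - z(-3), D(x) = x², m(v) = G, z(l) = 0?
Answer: 58467/43 ≈ 1359.7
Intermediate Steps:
m(v) = -5
Z(S) = -1 (Z(S) = -1 - 1*0 = -1 + 0 = -1)
d(P) = (-1 + P)/(-19 + P) (d(P) = (P - 1)/(P - 19) = (-1 + P)/(-19 + P))
d(-24)*U(D(m(-2)), -16) + 1369 = ((-1 - 24)/(-19 - 24))*(-16) + 1369 = (-25/(-43))*(-16) + 1369 = -1/43*(-25)*(-16) + 1369 = (25/43)*(-16) + 1369 = -400/43 + 1369 = 58467/43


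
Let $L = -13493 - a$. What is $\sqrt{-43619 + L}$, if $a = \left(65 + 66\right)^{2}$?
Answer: $17 i \sqrt{257} \approx 272.53 i$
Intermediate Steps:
$a = 17161$ ($a = 131^{2} = 17161$)
$L = -30654$ ($L = -13493 - 17161 = -30654$)
$\sqrt{-43619 + L} = \sqrt{-43619 - 30654} = \sqrt{-74273} = 17 i \sqrt{257}$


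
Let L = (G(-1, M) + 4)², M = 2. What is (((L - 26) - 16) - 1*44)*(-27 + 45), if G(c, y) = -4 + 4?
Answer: -1260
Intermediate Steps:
G(c, y) = 0
L = 16 (L = (0 + 4)² = 4² = 16)
(((L - 26) - 16) - 1*44)*(-27 + 45) = (((16 - 26) - 16) - 1*44)*(-27 + 45) = ((-10 - 16) - 44)*18 = (-26 - 44)*18 = -70*18 = -1260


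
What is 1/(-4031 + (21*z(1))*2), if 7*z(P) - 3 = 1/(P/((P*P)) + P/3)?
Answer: -2/8017 ≈ -0.00024947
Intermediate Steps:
z(P) = 3/7 + 1/(7*(1/P + P/3)) (z(P) = 3/7 + 1/(7*(P/((P*P)) + P/3)) = 3/7 + 1/(7*(P/(P²) + P*(⅓))) = 3/7 + 1/(7*(P/P² + P/3)) = 3/7 + 1/(7*(1/P + P/3)))
1/(-4031 + (21*z(1))*2) = 1/(-4031 + (21*(3*(3 + 1 + 1²)/(7*(3 + 1²))))*2) = 1/(-4031 + (21*(3*(3 + 1 + 1)/(7*(3 + 1))))*2) = 1/(-4031 + (21*((3/7)*5/4))*2) = 1/(-4031 + (21*((3/7)*(¼)*5))*2) = 1/(-4031 + (21*(15/28))*2) = 1/(-4031 + (45/4)*2) = 1/(-4031 + 45/2) = 1/(-8017/2) = -2/8017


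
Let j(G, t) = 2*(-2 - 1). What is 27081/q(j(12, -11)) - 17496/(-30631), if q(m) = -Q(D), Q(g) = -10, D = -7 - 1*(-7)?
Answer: 829693071/306310 ≈ 2708.7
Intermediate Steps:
D = 0 (D = -7 + 7 = 0)
j(G, t) = -6 (j(G, t) = 2*(-3) = -6)
q(m) = 10 (q(m) = -1*(-10) = 10)
27081/q(j(12, -11)) - 17496/(-30631) = 27081/10 - 17496/(-30631) = 27081*(1/10) - 17496*(-1/30631) = 27081/10 + 17496/30631 = 829693071/306310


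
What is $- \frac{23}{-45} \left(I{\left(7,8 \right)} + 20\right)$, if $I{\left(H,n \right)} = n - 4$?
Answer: $\frac{184}{15} \approx 12.267$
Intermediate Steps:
$I{\left(H,n \right)} = -4 + n$ ($I{\left(H,n \right)} = n - 4 = -4 + n$)
$- \frac{23}{-45} \left(I{\left(7,8 \right)} + 20\right) = - \frac{23}{-45} \left(\left(-4 + 8\right) + 20\right) = \left(-23\right) \left(- \frac{1}{45}\right) \left(4 + 20\right) = \frac{23}{45} \cdot 24 = \frac{184}{15}$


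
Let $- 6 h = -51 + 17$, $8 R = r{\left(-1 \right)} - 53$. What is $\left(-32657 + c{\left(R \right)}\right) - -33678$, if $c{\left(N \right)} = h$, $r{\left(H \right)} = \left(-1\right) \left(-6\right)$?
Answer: $\frac{3080}{3} \approx 1026.7$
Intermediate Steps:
$r{\left(H \right)} = 6$
$R = - \frac{47}{8}$ ($R = \frac{6 - 53}{8} = \frac{1}{8} \left(-47\right) = - \frac{47}{8} \approx -5.875$)
$h = \frac{17}{3}$ ($h = - \frac{-51 + 17}{6} = \left(- \frac{1}{6}\right) \left(-34\right) = \frac{17}{3} \approx 5.6667$)
$c{\left(N \right)} = \frac{17}{3}$
$\left(-32657 + c{\left(R \right)}\right) - -33678 = \left(-32657 + \frac{17}{3}\right) - -33678 = - \frac{97954}{3} + 33678 = \frac{3080}{3}$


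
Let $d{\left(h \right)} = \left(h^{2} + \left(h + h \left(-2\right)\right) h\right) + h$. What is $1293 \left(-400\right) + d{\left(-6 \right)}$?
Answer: $-517206$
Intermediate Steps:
$d{\left(h \right)} = h$ ($d{\left(h \right)} = \left(h^{2} + \left(h - 2 h\right) h\right) + h = \left(h^{2} + - h h\right) + h = \left(h^{2} - h^{2}\right) + h = 0 + h = h$)
$1293 \left(-400\right) + d{\left(-6 \right)} = 1293 \left(-400\right) - 6 = -517200 - 6 = -517206$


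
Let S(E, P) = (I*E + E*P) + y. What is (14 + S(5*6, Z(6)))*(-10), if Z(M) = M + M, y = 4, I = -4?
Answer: -2580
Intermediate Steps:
Z(M) = 2*M
S(E, P) = 4 - 4*E + E*P (S(E, P) = (-4*E + E*P) + 4 = 4 - 4*E + E*P)
(14 + S(5*6, Z(6)))*(-10) = (14 + (4 - 20*6 + (5*6)*(2*6)))*(-10) = (14 + (4 - 4*30 + 30*12))*(-10) = (14 + (4 - 120 + 360))*(-10) = (14 + 244)*(-10) = 258*(-10) = -2580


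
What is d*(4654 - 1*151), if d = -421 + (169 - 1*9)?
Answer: -1175283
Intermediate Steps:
d = -261 (d = -421 + (169 - 9) = -421 + 160 = -261)
d*(4654 - 1*151) = -261*(4654 - 1*151) = -261*(4654 - 151) = -261*4503 = -1175283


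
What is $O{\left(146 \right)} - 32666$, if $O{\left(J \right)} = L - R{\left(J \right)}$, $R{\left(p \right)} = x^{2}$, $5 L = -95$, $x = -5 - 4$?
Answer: $-32766$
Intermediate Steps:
$x = -9$
$L = -19$ ($L = \frac{1}{5} \left(-95\right) = -19$)
$R{\left(p \right)} = 81$ ($R{\left(p \right)} = \left(-9\right)^{2} = 81$)
$O{\left(J \right)} = -100$ ($O{\left(J \right)} = -19 - 81 = -100$)
$O{\left(146 \right)} - 32666 = -100 - 32666 = -32766$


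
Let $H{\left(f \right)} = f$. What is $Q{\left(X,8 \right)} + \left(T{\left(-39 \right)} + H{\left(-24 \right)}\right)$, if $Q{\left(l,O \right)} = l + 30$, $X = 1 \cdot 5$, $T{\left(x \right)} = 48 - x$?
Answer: $98$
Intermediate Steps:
$X = 5$
$Q{\left(l,O \right)} = 30 + l$
$Q{\left(X,8 \right)} + \left(T{\left(-39 \right)} + H{\left(-24 \right)}\right) = \left(30 + 5\right) + \left(\left(48 - -39\right) - 24\right) = 35 + \left(\left(48 + 39\right) - 24\right) = 35 + \left(87 - 24\right) = 35 + 63 = 98$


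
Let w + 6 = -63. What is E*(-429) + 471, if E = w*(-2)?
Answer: -58731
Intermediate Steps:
w = -69 (w = -6 - 63 = -69)
E = 138 (E = -69*(-2) = 138)
E*(-429) + 471 = 138*(-429) + 471 = -59202 + 471 = -58731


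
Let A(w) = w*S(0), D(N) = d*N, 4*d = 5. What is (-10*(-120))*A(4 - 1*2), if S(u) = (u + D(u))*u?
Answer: 0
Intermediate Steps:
d = 5/4 (d = (¼)*5 = 5/4 ≈ 1.2500)
D(N) = 5*N/4
S(u) = 9*u²/4 (S(u) = (u + 5*u/4)*u = (9*u/4)*u = 9*u²/4)
A(w) = 0 (A(w) = w*((9/4)*0²) = w*((9/4)*0) = w*0 = 0)
(-10*(-120))*A(4 - 1*2) = -10*(-120)*0 = 1200*0 = 0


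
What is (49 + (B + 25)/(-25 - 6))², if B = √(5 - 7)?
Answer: (1494 - I*√2)²/961 ≈ 2322.6 - 4.3972*I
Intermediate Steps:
B = I*√2 (B = √(-2) = I*√2 ≈ 1.4142*I)
(49 + (B + 25)/(-25 - 6))² = (49 + (I*√2 + 25)/(-25 - 6))² = (49 + (25 + I*√2)/(-31))² = (49 + (25 + I*√2)*(-1/31))² = (49 + (-25/31 - I*√2/31))² = (1494/31 - I*√2/31)²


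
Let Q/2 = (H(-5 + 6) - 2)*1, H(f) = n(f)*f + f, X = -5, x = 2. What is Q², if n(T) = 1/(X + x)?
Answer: 64/9 ≈ 7.1111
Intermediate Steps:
n(T) = -⅓ (n(T) = 1/(-5 + 2) = 1/(-3) = -⅓)
H(f) = 2*f/3 (H(f) = -f/3 + f = 2*f/3)
Q = -8/3 (Q = 2*((2*(-5 + 6)/3 - 2)*1) = 2*(((⅔)*1 - 2)*1) = 2*((⅔ - 2)*1) = 2*(-4/3*1) = 2*(-4/3) = -8/3 ≈ -2.6667)
Q² = (-8/3)² = 64/9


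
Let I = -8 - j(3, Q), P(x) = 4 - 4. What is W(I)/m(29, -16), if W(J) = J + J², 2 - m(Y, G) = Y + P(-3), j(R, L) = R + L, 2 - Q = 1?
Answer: -44/9 ≈ -4.8889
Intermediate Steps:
P(x) = 0
Q = 1 (Q = 2 - 1*1 = 2 - 1 = 1)
j(R, L) = L + R
I = -12 (I = -8 - (1 + 3) = -8 - 1*4 = -8 - 4 = -12)
m(Y, G) = 2 - Y (m(Y, G) = 2 - (Y + 0) = 2 - Y)
W(I)/m(29, -16) = (-12*(1 - 12))/(2 - 1*29) = (-12*(-11))/(2 - 29) = 132/(-27) = 132*(-1/27) = -44/9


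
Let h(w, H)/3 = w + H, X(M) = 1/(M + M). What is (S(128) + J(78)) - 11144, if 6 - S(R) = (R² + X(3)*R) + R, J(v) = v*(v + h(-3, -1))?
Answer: -67570/3 ≈ -22523.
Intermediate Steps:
X(M) = 1/(2*M)
h(w, H) = 3*H + 3*w (h(w, H) = 3*(w + H) = 3*(H + w) = 3*H + 3*w)
J(v) = v*(-12 + v) (J(v) = v*(v + (3*(-1) + 3*(-3))) = v*(v + (-3 - 9)) = v*(v - 12) = v*(-12 + v))
S(R) = 6 - R² - 7*R/6 (S(R) = 6 - ((R² + ((½)/3)*R) + R) = 6 - ((R² + ((½)*(⅓))*R) + R) = 6 - ((R² + R/6) + R) = 6 - (R² + 7*R/6) = 6 + (-R² - 7*R/6) = 6 - R² - 7*R/6)
(S(128) + J(78)) - 11144 = ((6 - 1*128² - 7/6*128) + 78*(-12 + 78)) - 11144 = ((6 - 1*16384 - 448/3) + 78*66) - 11144 = ((6 - 16384 - 448/3) + 5148) - 11144 = (-49582/3 + 5148) - 11144 = -34138/3 - 11144 = -67570/3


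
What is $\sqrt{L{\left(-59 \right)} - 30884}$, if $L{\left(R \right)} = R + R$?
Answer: $i \sqrt{31002} \approx 176.07 i$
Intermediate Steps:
$L{\left(R \right)} = 2 R$
$\sqrt{L{\left(-59 \right)} - 30884} = \sqrt{2 \left(-59\right) - 30884} = \sqrt{-118 - 30884} = \sqrt{-31002} = i \sqrt{31002}$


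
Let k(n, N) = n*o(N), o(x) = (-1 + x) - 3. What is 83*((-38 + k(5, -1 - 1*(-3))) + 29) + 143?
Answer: -1434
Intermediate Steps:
o(x) = -4 + x
k(n, N) = n*(-4 + N)
83*((-38 + k(5, -1 - 1*(-3))) + 29) + 143 = 83*((-38 + 5*(-4 + (-1 - 1*(-3)))) + 29) + 143 = 83*((-38 + 5*(-4 + (-1 + 3))) + 29) + 143 = 83*((-38 + 5*(-4 + 2)) + 29) + 143 = 83*((-38 + 5*(-2)) + 29) + 143 = 83*((-38 - 10) + 29) + 143 = 83*(-48 + 29) + 143 = 83*(-19) + 143 = -1577 + 143 = -1434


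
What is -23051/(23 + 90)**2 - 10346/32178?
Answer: -436921576/205440441 ≈ -2.1268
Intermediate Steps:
-23051/(23 + 90)**2 - 10346/32178 = -23051/(113**2) - 10346*1/32178 = -23051/12769 - 5173/16089 = -436921576/205440441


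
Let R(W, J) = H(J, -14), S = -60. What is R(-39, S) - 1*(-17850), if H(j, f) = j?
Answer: 17790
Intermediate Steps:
R(W, J) = J
R(-39, S) - 1*(-17850) = -60 - 1*(-17850) = -60 + 17850 = 17790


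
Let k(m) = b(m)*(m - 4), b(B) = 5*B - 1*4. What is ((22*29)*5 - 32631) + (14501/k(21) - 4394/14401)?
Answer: -42810123682/1454501 ≈ -29433.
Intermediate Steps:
b(B) = -4 + 5*B (b(B) = 5*B - 4 = -4 + 5*B)
k(m) = (-4 + m)*(-4 + 5*m) (k(m) = (-4 + 5*m)*(m - 4) = (-4 + 5*m)*(-4 + m) = (-4 + m)*(-4 + 5*m))
((22*29)*5 - 32631) + (14501/k(21) - 4394/14401) = ((22*29)*5 - 32631) + (14501/(((-4 + 21)*(-4 + 5*21))) - 4394/14401) = (638*5 - 32631) + (14501/((17*(-4 + 105))) - 4394*1/14401) = (3190 - 32631) + (14501/((17*101)) - 4394/14401) = -29441 + (14501/1717 - 4394/14401) = -29441 + (14501*(1/1717) - 4394/14401) = -29441 + (853/101 - 4394/14401) = -29441 + 11840259/1454501 = -42810123682/1454501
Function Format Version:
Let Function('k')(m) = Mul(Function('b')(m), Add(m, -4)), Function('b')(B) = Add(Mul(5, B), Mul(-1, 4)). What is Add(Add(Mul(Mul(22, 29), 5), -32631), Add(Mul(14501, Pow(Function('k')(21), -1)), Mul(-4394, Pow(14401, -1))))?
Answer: Rational(-42810123682, 1454501) ≈ -29433.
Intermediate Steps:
Function('b')(B) = Add(-4, Mul(5, B)) (Function('b')(B) = Add(Mul(5, B), -4) = Add(-4, Mul(5, B)))
Function('k')(m) = Mul(Add(-4, m), Add(-4, Mul(5, m))) (Function('k')(m) = Mul(Add(-4, Mul(5, m)), Add(m, -4)) = Mul(Add(-4, Mul(5, m)), Add(-4, m)) = Mul(Add(-4, m), Add(-4, Mul(5, m))))
Add(Add(Mul(Mul(22, 29), 5), -32631), Add(Mul(14501, Pow(Function('k')(21), -1)), Mul(-4394, Pow(14401, -1)))) = Add(Add(Mul(Mul(22, 29), 5), -32631), Add(Mul(14501, Pow(Mul(Add(-4, 21), Add(-4, Mul(5, 21))), -1)), Mul(-4394, Pow(14401, -1)))) = Add(Add(Mul(638, 5), -32631), Add(Mul(14501, Pow(Mul(17, Add(-4, 105)), -1)), Mul(-4394, Rational(1, 14401)))) = Add(Add(3190, -32631), Add(Mul(14501, Pow(Mul(17, 101), -1)), Rational(-4394, 14401))) = Add(-29441, Add(Mul(14501, Pow(1717, -1)), Rational(-4394, 14401))) = Add(-29441, Add(Mul(14501, Rational(1, 1717)), Rational(-4394, 14401))) = Add(-29441, Add(Rational(853, 101), Rational(-4394, 14401))) = Add(-29441, Rational(11840259, 1454501)) = Rational(-42810123682, 1454501)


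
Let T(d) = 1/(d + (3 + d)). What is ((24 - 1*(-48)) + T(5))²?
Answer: 877969/169 ≈ 5195.1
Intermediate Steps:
T(d) = 1/(3 + 2*d)
((24 - 1*(-48)) + T(5))² = ((24 - 1*(-48)) + 1/(3 + 2*5))² = ((24 + 48) + 1/(3 + 10))² = (72 + 1/13)² = (937/13)² = 877969/169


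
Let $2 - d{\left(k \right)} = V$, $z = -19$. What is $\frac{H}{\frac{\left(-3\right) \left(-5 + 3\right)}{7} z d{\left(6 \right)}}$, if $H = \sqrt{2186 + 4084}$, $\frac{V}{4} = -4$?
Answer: $- \frac{7 \sqrt{6270}}{2052} \approx -0.27012$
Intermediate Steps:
$V = -16$ ($V = 4 \left(-4\right) = -16$)
$d{\left(k \right)} = 18$ ($d{\left(k \right)} = 2 - -16 = 2 + 16 = 18$)
$H = \sqrt{6270} \approx 79.183$
$\frac{H}{\frac{\left(-3\right) \left(-5 + 3\right)}{7} z d{\left(6 \right)}} = \frac{\sqrt{6270}}{\frac{\left(-3\right) \left(-5 + 3\right)}{7} \left(-19\right) 18} = \frac{\sqrt{6270}}{\left(-3\right) \left(-2\right) \frac{1}{7} \left(-19\right) 18} = \frac{\sqrt{6270}}{6 \cdot \frac{1}{7} \left(-19\right) 18} = \frac{\sqrt{6270}}{\frac{6}{7} \left(-19\right) 18} = \frac{\sqrt{6270}}{\left(- \frac{114}{7}\right) 18} = \frac{\sqrt{6270}}{- \frac{2052}{7}} = \sqrt{6270} \left(- \frac{7}{2052}\right) = - \frac{7 \sqrt{6270}}{2052}$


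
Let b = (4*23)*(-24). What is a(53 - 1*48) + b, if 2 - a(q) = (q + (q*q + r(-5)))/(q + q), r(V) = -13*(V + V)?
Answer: -2222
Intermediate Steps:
r(V) = -26*V
b = -2208 (b = 92*(-24) = -2208)
a(q) = 2 - (130 + q + q²)/(2*q) (a(q) = 2 - (q + (q*q - 26*(-5)))/(q + q) = 2 - (q + (q² + 130))/(2*q) = 2 - (q + (130 + q²))*1/(2*q) = 2 - (130 + q + q²)*1/(2*q) = 2 - (130 + q + q²)/(2*q))
a(53 - 1*48) + b = (3/2 - 65/(53 - 1*48) - (53 - 1*48)/2) - 2208 = (3/2 - 65/(53 - 48) - (53 - 48)/2) - 2208 = (3/2 - 65/5 - ½*5) - 2208 = (3/2 - 65*⅕ - 5/2) - 2208 = (3/2 - 13 - 5/2) - 2208 = -14 - 2208 = -2222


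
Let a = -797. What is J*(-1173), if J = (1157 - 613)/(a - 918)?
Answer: 638112/1715 ≈ 372.08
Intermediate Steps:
J = -544/1715 (J = (1157 - 613)/(-797 - 918) = 544/(-1715) = 544*(-1/1715) = -544/1715 ≈ -0.31720)
J*(-1173) = -544/1715*(-1173) = 638112/1715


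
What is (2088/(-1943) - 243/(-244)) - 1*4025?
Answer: -65801987/16348 ≈ -4025.1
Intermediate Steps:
(2088/(-1943) - 243/(-244)) - 1*4025 = (2088*(-1/1943) - 243*(-1/244)) - 4025 = (-72/67 + 243/244) - 4025 = -1287/16348 - 4025 = -65801987/16348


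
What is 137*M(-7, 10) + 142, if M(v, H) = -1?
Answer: 5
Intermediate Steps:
137*M(-7, 10) + 142 = 137*(-1) + 142 = -137 + 142 = 5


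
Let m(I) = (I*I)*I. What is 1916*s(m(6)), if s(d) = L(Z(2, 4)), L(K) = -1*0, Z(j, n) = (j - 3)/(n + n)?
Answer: 0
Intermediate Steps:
m(I) = I³ (m(I) = I²*I = I³)
Z(j, n) = (-3 + j)/(2*n) (Z(j, n) = (-3 + j)/((2*n)) = (-3 + j)*(1/(2*n)) = (-3 + j)/(2*n))
L(K) = 0
s(d) = 0
1916*s(m(6)) = 1916*0 = 0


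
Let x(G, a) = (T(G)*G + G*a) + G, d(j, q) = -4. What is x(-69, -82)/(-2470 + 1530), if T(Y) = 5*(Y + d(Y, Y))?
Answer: -15387/470 ≈ -32.738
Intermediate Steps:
T(Y) = -20 + 5*Y (T(Y) = 5*(Y - 4) = 5*(-4 + Y) = -20 + 5*Y)
x(G, a) = G + G*a + G*(-20 + 5*G) (x(G, a) = ((-20 + 5*G)*G + G*a) + G = (G*(-20 + 5*G) + G*a) + G = (G*a + G*(-20 + 5*G)) + G = G + G*a + G*(-20 + 5*G))
x(-69, -82)/(-2470 + 1530) = (-69*(-19 - 82 + 5*(-69)))/(-2470 + 1530) = -69*(-19 - 82 - 345)/(-940) = -69*(-446)*(-1/940) = 30774*(-1/940) = -15387/470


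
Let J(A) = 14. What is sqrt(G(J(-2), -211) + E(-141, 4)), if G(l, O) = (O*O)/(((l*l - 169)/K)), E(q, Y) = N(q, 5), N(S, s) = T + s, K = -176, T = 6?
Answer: I*sqrt(23506197)/9 ≈ 538.7*I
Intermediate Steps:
N(S, s) = 6 + s
E(q, Y) = 11 (E(q, Y) = 6 + 5 = 11)
G(l, O) = O**2/(169/176 - l**2/176) (G(l, O) = (O*O)/(((l*l - 169)/(-176))) = O**2/(((l**2 - 169)*(-1/176))) = O**2/(((-169 + l**2)*(-1/176))) = O**2/(169/176 - l**2/176))
sqrt(G(J(-2), -211) + E(-141, 4)) = sqrt(-176*(-211)**2/(-169 + 14**2) + 11) = sqrt(-176*44521/(-169 + 196) + 11) = sqrt(-176*44521/27 + 11) = sqrt(-176*44521*1/27 + 11) = sqrt(-7835696/27 + 11) = sqrt(-7835399/27) = I*sqrt(23506197)/9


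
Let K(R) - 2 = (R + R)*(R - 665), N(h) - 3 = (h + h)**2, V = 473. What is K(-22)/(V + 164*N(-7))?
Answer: 30230/33109 ≈ 0.91304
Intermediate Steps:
N(h) = 3 + 4*h**2 (N(h) = 3 + (h + h)**2 = 3 + (2*h)**2 = 3 + 4*h**2)
K(R) = 2 + 2*R*(-665 + R) (K(R) = 2 + (R + R)*(R - 665) = 2 + (2*R)*(-665 + R) = 2 + 2*R*(-665 + R))
K(-22)/(V + 164*N(-7)) = (2 - 1330*(-22) + 2*(-22)**2)/(473 + 164*(3 + 4*(-7)**2)) = (2 + 29260 + 2*484)/(473 + 164*(3 + 4*49)) = (2 + 29260 + 968)/(473 + 164*(3 + 196)) = 30230/(473 + 164*199) = 30230/(473 + 32636) = 30230/33109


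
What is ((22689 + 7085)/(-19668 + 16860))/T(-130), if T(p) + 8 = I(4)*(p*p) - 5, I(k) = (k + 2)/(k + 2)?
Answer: -14887/23709348 ≈ -0.00062790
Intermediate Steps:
I(k) = 1 (I(k) = (2 + k)/(2 + k) = 1)
T(p) = -13 + p² (T(p) = -8 + (1*(p*p) - 5) = -8 + (1*p² - 5) = -8 + (p² - 5) = -8 + (-5 + p²) = -13 + p²)
((22689 + 7085)/(-19668 + 16860))/T(-130) = ((22689 + 7085)/(-19668 + 16860))/(-13 + (-130)²) = (29774/(-2808))/(-13 + 16900) = (29774*(-1/2808))/16887 = -14887/1404*1/16887 = -14887/23709348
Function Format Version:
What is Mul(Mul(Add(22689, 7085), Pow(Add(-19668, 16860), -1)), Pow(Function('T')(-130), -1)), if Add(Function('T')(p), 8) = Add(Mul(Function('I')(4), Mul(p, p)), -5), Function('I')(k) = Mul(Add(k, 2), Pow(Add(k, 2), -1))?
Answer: Rational(-14887, 23709348) ≈ -0.00062790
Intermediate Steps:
Function('I')(k) = 1 (Function('I')(k) = Mul(Add(2, k), Pow(Add(2, k), -1)) = 1)
Function('T')(p) = Add(-13, Pow(p, 2)) (Function('T')(p) = Add(-8, Add(Mul(1, Mul(p, p)), -5)) = Add(-8, Add(Mul(1, Pow(p, 2)), -5)) = Add(-8, Add(Pow(p, 2), -5)) = Add(-8, Add(-5, Pow(p, 2))) = Add(-13, Pow(p, 2)))
Mul(Mul(Add(22689, 7085), Pow(Add(-19668, 16860), -1)), Pow(Function('T')(-130), -1)) = Mul(Mul(Add(22689, 7085), Pow(Add(-19668, 16860), -1)), Pow(Add(-13, Pow(-130, 2)), -1)) = Mul(Mul(29774, Pow(-2808, -1)), Pow(Add(-13, 16900), -1)) = Mul(Mul(29774, Rational(-1, 2808)), Pow(16887, -1)) = Mul(Rational(-14887, 1404), Rational(1, 16887)) = Rational(-14887, 23709348)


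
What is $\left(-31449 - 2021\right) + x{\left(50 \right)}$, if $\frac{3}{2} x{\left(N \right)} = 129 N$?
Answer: $-29170$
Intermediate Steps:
$x{\left(N \right)} = 86 N$ ($x{\left(N \right)} = \frac{2 \cdot 129 N}{3} = 86 N$)
$\left(-31449 - 2021\right) + x{\left(50 \right)} = \left(-31449 - 2021\right) + 86 \cdot 50 = -33470 + 4300 = -29170$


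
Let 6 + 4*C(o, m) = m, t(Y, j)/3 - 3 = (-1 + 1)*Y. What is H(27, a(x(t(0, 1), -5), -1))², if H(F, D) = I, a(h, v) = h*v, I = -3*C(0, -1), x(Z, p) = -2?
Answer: 441/16 ≈ 27.563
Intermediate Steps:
t(Y, j) = 9 (t(Y, j) = 9 + 3*((-1 + 1)*Y) = 9 + 3*(0*Y) = 9 + 3*0 = 9 + 0 = 9)
C(o, m) = -3/2 + m/4
I = 21/4 (I = -3*(-3/2 + (¼)*(-1)) = -3*(-3/2 - ¼) = -3*(-7/4) = 21/4 ≈ 5.2500)
H(F, D) = 21/4
H(27, a(x(t(0, 1), -5), -1))² = (21/4)² = 441/16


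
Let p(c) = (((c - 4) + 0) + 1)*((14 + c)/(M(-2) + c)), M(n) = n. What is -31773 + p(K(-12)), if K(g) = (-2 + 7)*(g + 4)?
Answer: -667792/21 ≈ -31800.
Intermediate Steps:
K(g) = 20 + 5*g (K(g) = 5*(4 + g) = 20 + 5*g)
p(c) = (-3 + c)*(14 + c)/(-2 + c) (p(c) = (((c - 4) + 0) + 1)*((14 + c)/(-2 + c)) = (((-4 + c) + 0) + 1)*((14 + c)/(-2 + c)) = ((-4 + c) + 1)*((14 + c)/(-2 + c)) = (-3 + c)*((14 + c)/(-2 + c)) = (-3 + c)*(14 + c)/(-2 + c))
-31773 + p(K(-12)) = -31773 + (-42 + (20 + 5*(-12))**2 + 11*(20 + 5*(-12)))/(-2 + (20 + 5*(-12))) = -31773 + (-42 + (20 - 60)**2 + 11*(20 - 60))/(-2 + (20 - 60)) = -31773 + (-42 + (-40)**2 + 11*(-40))/(-2 - 40) = -31773 + (-42 + 1600 - 440)/(-42) = -31773 - 1/42*1118 = -31773 - 559/21 = -667792/21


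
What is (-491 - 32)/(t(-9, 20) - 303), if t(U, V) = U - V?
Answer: 523/332 ≈ 1.5753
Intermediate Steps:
(-491 - 32)/(t(-9, 20) - 303) = (-491 - 32)/((-9 - 1*20) - 303) = -523/((-9 - 20) - 303) = -523/(-29 - 303) = -523/(-332) = -523*(-1/332) = 523/332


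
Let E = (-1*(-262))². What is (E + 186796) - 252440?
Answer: 3000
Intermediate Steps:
E = 68644 (E = 262² = 68644)
(E + 186796) - 252440 = (68644 + 186796) - 252440 = 255440 - 252440 = 3000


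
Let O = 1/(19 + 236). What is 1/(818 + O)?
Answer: 255/208591 ≈ 0.0012225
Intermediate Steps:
O = 1/255 ≈ 0.0039216
1/(818 + O) = 1/(818 + 1/255) = 1/(208591/255) = 255/208591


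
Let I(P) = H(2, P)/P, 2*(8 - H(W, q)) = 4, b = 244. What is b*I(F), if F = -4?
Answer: -366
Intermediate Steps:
H(W, q) = 6 (H(W, q) = 8 - ½*4 = 8 - 2 = 6)
I(P) = 6/P
b*I(F) = 244*(6/(-4)) = 244*(6*(-¼)) = 244*(-3/2) = -366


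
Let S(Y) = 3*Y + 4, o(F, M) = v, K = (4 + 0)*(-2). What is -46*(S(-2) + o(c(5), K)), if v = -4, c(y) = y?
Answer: 276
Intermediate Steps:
K = -8 (K = 4*(-2) = -8)
o(F, M) = -4
S(Y) = 4 + 3*Y
-46*(S(-2) + o(c(5), K)) = -46*((4 + 3*(-2)) - 4) = -46*((4 - 6) - 4) = -46*(-2 - 4) = -46*(-6) = 276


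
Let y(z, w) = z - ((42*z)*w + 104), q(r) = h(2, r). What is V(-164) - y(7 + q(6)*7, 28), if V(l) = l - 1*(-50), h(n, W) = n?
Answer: 24665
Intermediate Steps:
q(r) = 2
V(l) = 50 + l (V(l) = l + 50 = 50 + l)
y(z, w) = -104 + z - 42*w*z (y(z, w) = z - (42*w*z + 104) = z - (104 + 42*w*z) = z + (-104 - 42*w*z) = -104 + z - 42*w*z)
V(-164) - y(7 + q(6)*7, 28) = (50 - 164) - (-104 + (7 + 2*7) - 42*28*(7 + 2*7)) = -114 - (-104 + (7 + 14) - 42*28*(7 + 14)) = -114 - (-104 + 21 - 42*28*21) = -114 - (-104 + 21 - 24696) = -114 - 1*(-24779) = -114 + 24779 = 24665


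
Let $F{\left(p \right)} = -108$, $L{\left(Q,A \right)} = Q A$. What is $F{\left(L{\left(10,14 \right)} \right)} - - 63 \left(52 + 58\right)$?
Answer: $6822$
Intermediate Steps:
$L{\left(Q,A \right)} = A Q$
$F{\left(L{\left(10,14 \right)} \right)} - - 63 \left(52 + 58\right) = -108 - - 63 \left(52 + 58\right) = -108 - \left(-63\right) 110 = -108 - -6930 = -108 + 6930 = 6822$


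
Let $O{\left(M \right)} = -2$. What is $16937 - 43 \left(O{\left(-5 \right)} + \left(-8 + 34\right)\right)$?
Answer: $15905$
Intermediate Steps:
$16937 - 43 \left(O{\left(-5 \right)} + \left(-8 + 34\right)\right) = 16937 - 43 \left(-2 + \left(-8 + 34\right)\right) = 16937 - 43 \left(-2 + 26\right) = 16937 - 43 \cdot 24 = 16937 - 1032 = 15905$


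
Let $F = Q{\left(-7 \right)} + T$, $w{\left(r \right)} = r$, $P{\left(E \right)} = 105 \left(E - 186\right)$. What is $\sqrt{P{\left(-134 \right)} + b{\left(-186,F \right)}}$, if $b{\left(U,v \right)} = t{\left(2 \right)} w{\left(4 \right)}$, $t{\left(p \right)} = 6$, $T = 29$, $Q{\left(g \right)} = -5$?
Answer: $2 i \sqrt{8394} \approx 183.24 i$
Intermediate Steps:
$P{\left(E \right)} = -19530 + 105 E$ ($P{\left(E \right)} = 105 \left(-186 + E\right) = -19530 + 105 E$)
$F = 24$ ($F = -5 + 29 = 24$)
$b{\left(U,v \right)} = 24$ ($b{\left(U,v \right)} = 6 \cdot 4 = 24$)
$\sqrt{P{\left(-134 \right)} + b{\left(-186,F \right)}} = \sqrt{\left(-19530 + 105 \left(-134\right)\right) + 24} = \sqrt{\left(-19530 - 14070\right) + 24} = \sqrt{-33600 + 24} = \sqrt{-33576} = 2 i \sqrt{8394}$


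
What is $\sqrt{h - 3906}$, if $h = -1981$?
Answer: $29 i \sqrt{7} \approx 76.727 i$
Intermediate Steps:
$\sqrt{h - 3906} = \sqrt{-1981 - 3906} = \sqrt{-5887} = 29 i \sqrt{7}$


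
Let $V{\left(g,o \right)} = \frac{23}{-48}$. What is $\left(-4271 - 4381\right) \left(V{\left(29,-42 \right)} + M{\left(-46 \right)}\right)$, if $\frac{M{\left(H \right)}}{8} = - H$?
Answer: $- \frac{12719161}{4} \approx -3.1798 \cdot 10^{6}$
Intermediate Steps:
$M{\left(H \right)} = - 8 H$ ($M{\left(H \right)} = 8 \left(- H\right) = - 8 H$)
$V{\left(g,o \right)} = - \frac{23}{48}$ ($V{\left(g,o \right)} = 23 \left(- \frac{1}{48}\right) = - \frac{23}{48}$)
$\left(-4271 - 4381\right) \left(V{\left(29,-42 \right)} + M{\left(-46 \right)}\right) = \left(-4271 - 4381\right) \left(- \frac{23}{48} - -368\right) = - 8652 \left(- \frac{23}{48} + 368\right) = \left(-8652\right) \frac{17641}{48} = - \frac{12719161}{4}$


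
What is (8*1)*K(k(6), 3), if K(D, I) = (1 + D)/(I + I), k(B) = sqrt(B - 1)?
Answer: 4/3 + 4*sqrt(5)/3 ≈ 4.3148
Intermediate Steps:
k(B) = sqrt(-1 + B)
K(D, I) = (1 + D)/(2*I) (K(D, I) = (1 + D)/((2*I)) = (1 + D)*(1/(2*I)) = (1 + D)/(2*I))
(8*1)*K(k(6), 3) = (8*1)*((1/2)*(1 + sqrt(-1 + 6))/3) = 8*((1/2)*(1/3)*(1 + sqrt(5))) = 8*(1/6 + sqrt(5)/6) = 4/3 + 4*sqrt(5)/3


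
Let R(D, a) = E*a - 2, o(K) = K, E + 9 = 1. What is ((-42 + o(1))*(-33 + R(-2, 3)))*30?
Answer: 72570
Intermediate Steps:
E = -8 (E = -9 + 1 = -8)
R(D, a) = -2 - 8*a (R(D, a) = -8*a - 2 = -2 - 8*a)
((-42 + o(1))*(-33 + R(-2, 3)))*30 = ((-42 + 1)*(-33 + (-2 - 8*3)))*30 = -41*(-33 + (-2 - 24))*30 = -41*(-33 - 26)*30 = -41*(-59)*30 = 2419*30 = 72570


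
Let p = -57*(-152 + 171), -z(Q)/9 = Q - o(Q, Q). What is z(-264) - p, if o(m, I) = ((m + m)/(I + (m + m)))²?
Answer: 3463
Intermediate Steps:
o(m, I) = 4*m²/(I + 2*m)² (o(m, I) = ((2*m)/(I + 2*m))² = (2*m/(I + 2*m))² = 4*m²/(I + 2*m)²)
z(Q) = 4 - 9*Q (z(Q) = -9*(Q - 4*Q²/(Q + 2*Q)²) = -9*(Q - 4*Q²/(3*Q)²) = -9*(Q - 4*Q²*1/(9*Q²)) = -9*(Q - 1*4/9) = -9*(Q - 4/9) = -9*(-4/9 + Q) = 4 - 9*Q)
p = -1083 (p = -57*19 = -1083)
z(-264) - p = (4 - 9*(-264)) - 1*(-1083) = (4 + 2376) + 1083 = 2380 + 1083 = 3463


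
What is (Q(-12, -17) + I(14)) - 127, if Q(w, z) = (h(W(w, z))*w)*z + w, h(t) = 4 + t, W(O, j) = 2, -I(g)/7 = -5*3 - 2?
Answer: 1204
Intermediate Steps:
I(g) = 119 (I(g) = -7*(-5*3 - 2) = -7*(-15 - 2) = -7*(-17) = 119)
Q(w, z) = w + 6*w*z (Q(w, z) = ((4 + 2)*w)*z + w = (6*w)*z + w = 6*w*z + w = w + 6*w*z)
(Q(-12, -17) + I(14)) - 127 = (-12*(1 + 6*(-17)) + 119) - 127 = (-12*(1 - 102) + 119) - 127 = (-12*(-101) + 119) - 127 = (1212 + 119) - 127 = 1331 - 127 = 1204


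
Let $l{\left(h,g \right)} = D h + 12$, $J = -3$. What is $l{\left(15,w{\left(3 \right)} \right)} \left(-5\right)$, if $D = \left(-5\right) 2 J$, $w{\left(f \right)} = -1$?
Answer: $-2310$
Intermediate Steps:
$D = 30$ ($D = \left(-5\right) 2 \left(-3\right) = \left(-10\right) \left(-3\right) = 30$)
$l{\left(h,g \right)} = 12 + 30 h$ ($l{\left(h,g \right)} = 30 h + 12 = 12 + 30 h$)
$l{\left(15,w{\left(3 \right)} \right)} \left(-5\right) = \left(12 + 30 \cdot 15\right) \left(-5\right) = \left(12 + 450\right) \left(-5\right) = 462 \left(-5\right) = -2310$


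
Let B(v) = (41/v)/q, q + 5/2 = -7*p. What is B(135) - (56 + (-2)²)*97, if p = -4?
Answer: -40070618/6885 ≈ -5820.0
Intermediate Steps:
q = 51/2 (q = -5/2 - 7*(-4) = -5/2 + 28 = 51/2 ≈ 25.500)
B(v) = 82/(51*v) (B(v) = (41/v)/(51/2) = (41/v)*(2/51) = 82/(51*v))
B(135) - (56 + (-2)²)*97 = (82/51)/135 - (56 + (-2)²)*97 = (82/51)*(1/135) - (56 + 4)*97 = 82/6885 - 60*97 = 82/6885 - 1*5820 = 82/6885 - 5820 = -40070618/6885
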